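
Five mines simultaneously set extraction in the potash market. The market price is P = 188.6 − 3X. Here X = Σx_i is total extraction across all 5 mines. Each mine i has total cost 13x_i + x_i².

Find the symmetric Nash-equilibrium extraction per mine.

A representative mine's profit is π_i = x_i(188.6 − 3X) − 13x_i − x_i², with X = x_i + Σ_{j≠i} x_j.
First-order condition: 175.6 − 8x_i − 3Σ_{j≠i} x_j = 0.
In a symmetric equilibrium every mine chooses the same x, so Σ_{j≠i} x_j = 4x. The condition becomes 175.6 − 20x = 0, giving x = 175.6/20 = 8.78.

8.78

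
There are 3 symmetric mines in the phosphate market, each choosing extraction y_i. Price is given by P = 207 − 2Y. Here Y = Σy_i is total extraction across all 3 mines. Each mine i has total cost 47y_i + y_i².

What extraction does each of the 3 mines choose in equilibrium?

16

A representative mine's profit is π_i = y_i(207 − 2Y) − 47y_i − y_i², with Y = y_i + Σ_{j≠i} y_j.
First-order condition: 160 − 6y_i − 2Σ_{j≠i} y_j = 0.
With identical mines, set every y_j = y: then 160 − 6y − 4y = 0, i.e. y = 160/10 = 16.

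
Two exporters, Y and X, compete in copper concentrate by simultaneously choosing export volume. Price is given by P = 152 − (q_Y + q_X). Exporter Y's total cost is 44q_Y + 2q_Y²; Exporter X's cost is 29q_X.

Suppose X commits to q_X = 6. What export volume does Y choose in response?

17

Exporter Y's profit: π = q_Y(152 − (q_Y + q_X)) − 44q_Y − 2q_Y².
∂π/∂q_Y = 108 − 6q_Y − q_X = 0, so q_Y = 18 − (1/6)q_X.
At q_X = 6: q_Y = 18 − (1/6)·6 = 17.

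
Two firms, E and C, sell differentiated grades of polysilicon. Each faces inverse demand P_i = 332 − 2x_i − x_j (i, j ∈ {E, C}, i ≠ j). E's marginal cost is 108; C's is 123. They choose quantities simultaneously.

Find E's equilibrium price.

Firm E's profit: π = x_E(332 − 2x_E − x_C) − 108x_E.
∂π/∂x_E = 224 − 4x_E − x_C = 0 ⇒ x_E = 56 − 0.25x_C.
Similarly x_C = 52.25 − 0.25x_E.
Plugging x_C into E's best response: x_E = 56 − 0.25(52.25 − 0.25x_E) ⇒ 0.9375x_E = 42.9375, so x_E = 45.8.
Then x_C = 52.25 − 0.25·45.8 = 40.8.
P_E = 332 − 2·45.8 − 40.8 = 199.6.

199.6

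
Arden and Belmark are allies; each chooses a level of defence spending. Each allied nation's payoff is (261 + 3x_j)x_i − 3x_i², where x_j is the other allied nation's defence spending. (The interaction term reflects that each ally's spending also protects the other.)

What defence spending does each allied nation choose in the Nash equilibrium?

Arden's payoff is (261 + 3x_B)x_A − 3x_A².
∂π/∂x_A = 261 + 3x_B − 6x_A = 0, so x_A = 43.5 + 0.5x_B.
Setting x_A = x_B in the reaction function: x_A = 43.5 + 0.5x_A, so x_A = 43.5 / 0.5 = 87.

87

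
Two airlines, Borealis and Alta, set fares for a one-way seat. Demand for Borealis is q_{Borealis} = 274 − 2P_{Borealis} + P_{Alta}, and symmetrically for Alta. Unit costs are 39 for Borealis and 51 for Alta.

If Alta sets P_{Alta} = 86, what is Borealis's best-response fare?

109.5

Borealis's profit: π = (P_{Borealis} − 39)(274 − 2P_{Borealis} + P_{Alta}).
∂π/∂P_{Borealis} = 352 − 4P_{Borealis} + P_{Alta} = 0 ⇒ P_{Borealis} = 88 + 0.25P_{Alta}.
At P_{Alta} = 86: P_{Borealis} = 88 + 0.25·86 = 109.5.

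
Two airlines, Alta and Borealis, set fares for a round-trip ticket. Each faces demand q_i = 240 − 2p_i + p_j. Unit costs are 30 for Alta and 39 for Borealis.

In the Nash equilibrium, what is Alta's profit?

10138.88

Alta's profit: π = (p_{Alta} − 30)(240 − 2p_{Alta} + p_{Borealis}).
∂π/∂p_{Alta} = 300 − 4p_{Alta} + p_{Borealis} = 0 ⇒ p_{Alta} = 75 + 0.25p_{Borealis}.
Similarly p_{Borealis} = 79.5 + 0.25p_{Alta}.
Solving the two reaction functions simultaneously: (1 − (0.25)(0.25))p_{Alta} = 75 + 0.25·79.5, so 0.9375p_{Alta} = 94.875 and p_{Alta} = 101.2.
Then p_{Borealis} = 79.5 + 0.25·101.2 = 104.8.
q_{Alta} = 240 − 2·101.2 + 104.8 = 142.4.
Profit = (101.2 − 30)·142.4 = 10138.88.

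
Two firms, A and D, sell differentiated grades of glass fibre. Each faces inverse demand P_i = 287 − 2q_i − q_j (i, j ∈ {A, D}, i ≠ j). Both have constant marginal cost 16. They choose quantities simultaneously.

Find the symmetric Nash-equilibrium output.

Firm A's profit: π = q_A(287 − 2q_A − q_D) − 16q_A.
∂π/∂q_A = 271 − 4q_A − q_D = 0 ⇒ q_A = 67.75 − 0.25q_D.
The game is symmetric, so in equilibrium q_D = q_A: the reaction function gives 1.25q_A = 67.75, hence q_A = 54.2.

54.2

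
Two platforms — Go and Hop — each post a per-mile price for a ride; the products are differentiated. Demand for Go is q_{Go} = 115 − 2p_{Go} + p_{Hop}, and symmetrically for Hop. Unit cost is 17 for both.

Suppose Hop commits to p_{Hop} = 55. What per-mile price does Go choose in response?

Go's profit: π = (p_{Go} − 17)(115 − 2p_{Go} + p_{Hop}).
∂π/∂p_{Go} = 149 − 4p_{Go} + p_{Hop} = 0 ⇒ p_{Go} = 37.25 + 0.25p_{Hop}.
At p_{Hop} = 55: p_{Go} = 37.25 + 0.25·55 = 51.

51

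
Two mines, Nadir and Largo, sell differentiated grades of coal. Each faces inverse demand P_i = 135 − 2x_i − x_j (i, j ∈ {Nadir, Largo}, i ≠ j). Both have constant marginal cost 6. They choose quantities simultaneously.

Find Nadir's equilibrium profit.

1331.28

Mine Nadir's profit: π = x_{Nadir}(135 − 2x_{Nadir} − x_{Largo}) − 6x_{Nadir}.
∂π/∂x_{Nadir} = 129 − 4x_{Nadir} − x_{Largo} = 0 ⇒ x_{Nadir} = 32.25 − 0.25x_{Largo}.
Setting x_{Nadir} = x_{Largo} in the reaction function: x_{Nadir} = 32.25 − 0.25x_{Nadir}, so x_{Nadir} = 32.25 / 1.25 = 25.8.
P_{Nadir} = 135 − 2·25.8 − 25.8 = 57.6.
Profit = (57.6 − 6)·25.8 = 1331.28.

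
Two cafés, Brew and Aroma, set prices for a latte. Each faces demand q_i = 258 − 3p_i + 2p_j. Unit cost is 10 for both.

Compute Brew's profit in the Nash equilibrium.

11532

Brew's profit: π = (p_{Brew} − 10)(258 − 3p_{Brew} + 2p_{Aroma}).
∂π/∂p_{Brew} = 288 − 6p_{Brew} + 2p_{Aroma} = 0 ⇒ p_{Brew} = 48 + (1/3)p_{Aroma}.
By symmetry p_{Aroma} = p_{Brew}; substituting into the reaction function, (2/3)p_{Brew} = 48 and p_{Brew} = 72.
q_{Brew} = 258 − 3·72 + 2·72 = 186.
Profit = (72 − 10)·186 = 11532.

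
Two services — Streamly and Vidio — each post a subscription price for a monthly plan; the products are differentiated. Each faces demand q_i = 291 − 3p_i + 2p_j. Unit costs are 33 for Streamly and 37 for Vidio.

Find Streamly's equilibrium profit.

Streamly's profit: π = (p_{Streamly} − 33)(291 − 3p_{Streamly} + 2p_{Vidio}).
∂π/∂p_{Streamly} = 390 − 6p_{Streamly} + 2p_{Vidio} = 0 ⇒ p_{Streamly} = 65 + (1/3)p_{Vidio}.
Similarly p_{Vidio} = 67 + (1/3)p_{Streamly}.
Plugging p_{Vidio} into Streamly's best response: p_{Streamly} = 65 + (1/3)(67 + (1/3)p_{Streamly}) ⇒ (8/9)p_{Streamly} = 262/3, so p_{Streamly} = 98.25.
Then p_{Vidio} = 67 + (1/3)·98.25 = 99.75.
q_{Streamly} = 291 − 3·98.25 + 2·99.75 = 195.75.
Profit = (98.25 − 33)·195.75 = 12772.6875.

12772.6875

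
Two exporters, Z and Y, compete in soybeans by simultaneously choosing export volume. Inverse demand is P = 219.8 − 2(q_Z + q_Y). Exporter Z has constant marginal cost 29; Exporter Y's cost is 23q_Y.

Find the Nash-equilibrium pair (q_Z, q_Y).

30.8, 33.8

Exporter Z's profit: π = q_Z(219.8 − 2(q_Z + q_Y)) − 29q_Z.
∂π/∂q_Z = 190.8 − 4q_Z − 2q_Y = 0, so q_Z = 47.7 − 0.5q_Y.
By the same steps for Y: q_Y = 49.2 − 0.5q_Z.
Plugging q_Y into Z's best response: q_Z = 47.7 − 0.5(49.2 − 0.5q_Z) ⇒ 0.75q_Z = 23.1, so q_Z = 30.8.
Then q_Y = 49.2 − 0.5·30.8 = 33.8.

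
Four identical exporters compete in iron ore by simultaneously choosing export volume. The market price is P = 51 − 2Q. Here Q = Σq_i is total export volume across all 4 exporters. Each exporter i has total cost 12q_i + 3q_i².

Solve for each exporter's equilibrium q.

2.4375

A representative exporter's profit is π_i = q_i(51 − 2Q) − 12q_i − 3q_i², with Q = q_i + Σ_{j≠i} q_j.
First-order condition: 39 − 10q_i − 2Σ_{j≠i} q_j = 0.
In a symmetric equilibrium every exporter chooses the same q, so Σ_{j≠i} q_j = 3q. The condition becomes 39 − 16q = 0, giving q = 39/16 = 2.4375.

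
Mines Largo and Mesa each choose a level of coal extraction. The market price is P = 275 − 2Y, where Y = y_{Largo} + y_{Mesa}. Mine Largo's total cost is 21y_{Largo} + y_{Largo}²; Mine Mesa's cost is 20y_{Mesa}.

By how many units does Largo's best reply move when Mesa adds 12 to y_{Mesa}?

-4

Mine Largo's profit: π = y_{Largo}(275 − 2(y_{Largo} + y_{Mesa})) − 21y_{Largo} − y_{Largo}².
∂π/∂y_{Largo} = 254 − 6y_{Largo} − 2y_{Mesa} = 0, so y_{Largo} = 127/3 − (1/3)y_{Mesa}.
The reaction-function slope is −1/3, so a 12-unit rise in y_{Mesa} moves y_{Largo} by −1/3 × 12 = −4. Largo's best response falls — the actions are strategic substitutes.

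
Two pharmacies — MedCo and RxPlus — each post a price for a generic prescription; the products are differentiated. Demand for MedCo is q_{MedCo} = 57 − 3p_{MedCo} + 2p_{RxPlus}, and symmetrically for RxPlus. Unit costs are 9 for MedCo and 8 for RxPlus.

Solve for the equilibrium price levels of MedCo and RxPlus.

MedCo's profit: π = (p_{MedCo} − 9)(57 − 3p_{MedCo} + 2p_{RxPlus}).
∂π/∂p_{MedCo} = 84 − 6p_{MedCo} + 2p_{RxPlus} = 0 ⇒ p_{MedCo} = 14 + (1/3)p_{RxPlus}.
Similarly p_{RxPlus} = 13.5 + (1/3)p_{MedCo}.
Plugging p_{RxPlus} into MedCo's best response: p_{MedCo} = 14 + (1/3)(13.5 + (1/3)p_{MedCo}) ⇒ (8/9)p_{MedCo} = 18.5, so p_{MedCo} = 20.8125.
Then p_{RxPlus} = 13.5 + (1/3)·20.8125 = 20.4375.

20.8125, 20.4375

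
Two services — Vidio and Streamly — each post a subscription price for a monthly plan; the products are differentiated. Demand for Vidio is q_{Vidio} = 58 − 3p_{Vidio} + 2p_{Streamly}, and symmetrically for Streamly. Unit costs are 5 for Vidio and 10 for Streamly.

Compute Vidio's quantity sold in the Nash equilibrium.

42.5625

Vidio's profit: π = (p_{Vidio} − 5)(58 − 3p_{Vidio} + 2p_{Streamly}).
∂π/∂p_{Vidio} = 73 − 6p_{Vidio} + 2p_{Streamly} = 0 ⇒ p_{Vidio} = 73/6 + (1/3)p_{Streamly}.
Similarly p_{Streamly} = 44/3 + (1/3)p_{Vidio}.
Plugging p_{Streamly} into Vidio's best response: p_{Vidio} = 73/6 + (1/3)(44/3 + (1/3)p_{Vidio}) ⇒ (8/9)p_{Vidio} = 307/18, so p_{Vidio} = 19.1875.
Then p_{Streamly} = 44/3 + (1/3)·19.1875 = 21.0625.
q_{Vidio} = 58 − 3·19.1875 + 2·21.0625 = 42.5625.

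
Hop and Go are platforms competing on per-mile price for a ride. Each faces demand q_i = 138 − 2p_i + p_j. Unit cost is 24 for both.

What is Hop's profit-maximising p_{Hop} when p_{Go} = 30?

Hop's profit: π = (p_{Hop} − 24)(138 − 2p_{Hop} + p_{Go}).
∂π/∂p_{Hop} = 186 − 4p_{Hop} + p_{Go} = 0 ⇒ p_{Hop} = 46.5 + 0.25p_{Go}.
At p_{Go} = 30: p_{Hop} = 46.5 + 0.25·30 = 54.

54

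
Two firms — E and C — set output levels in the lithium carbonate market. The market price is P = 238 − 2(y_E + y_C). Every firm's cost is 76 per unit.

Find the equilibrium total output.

54

Firm E's profit: π = y_E(238 − 2(y_E + y_C)) − 76y_E.
∂π/∂y_E = 162 − 4y_E − 2y_C = 0, so y_E = 40.5 − 0.5y_C.
Setting y_E = y_C in the reaction function: y_E = 40.5 − 0.5y_E, so y_E = 40.5 / 1.5 = 27.
Total output: 27 + 27 = 54.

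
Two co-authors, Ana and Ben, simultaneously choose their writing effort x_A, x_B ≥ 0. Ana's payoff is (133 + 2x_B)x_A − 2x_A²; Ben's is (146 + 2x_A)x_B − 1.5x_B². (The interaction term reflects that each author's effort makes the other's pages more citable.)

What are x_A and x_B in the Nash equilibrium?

Expanding Ana's payoff: 133x_A + 2x_Bx_A − 2x_A².
∂π/∂x_A = 133 + 2x_B − 4x_A = 0, so x_A = 33.25 + 0.5x_B.
Likewise for Ben: x_B = 146/3 + (2/3)x_A.
Plugging x_B into Ana's best response: x_A = 33.25 + 0.5(146/3 + (2/3)x_A) ⇒ (2/3)x_A = 691/12, so x_A = 86.375.
Then x_B = 146/3 + (2/3)·86.375 = 106.25.

86.375, 106.25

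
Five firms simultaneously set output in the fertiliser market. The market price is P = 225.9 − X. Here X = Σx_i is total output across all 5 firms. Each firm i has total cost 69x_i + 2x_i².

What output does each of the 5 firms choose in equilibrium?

15.69

A representative firm's profit is π_i = x_i(225.9 − X) − 69x_i − 2x_i², with X = x_i + Σ_{j≠i} x_j.
First-order condition: 156.9 − 6x_i − Σ_{j≠i} x_j = 0.
In a symmetric equilibrium every firm chooses the same x, so Σ_{j≠i} x_j = 4x. The condition becomes 156.9 − 10x = 0, giving x = 156.9/10 = 15.69.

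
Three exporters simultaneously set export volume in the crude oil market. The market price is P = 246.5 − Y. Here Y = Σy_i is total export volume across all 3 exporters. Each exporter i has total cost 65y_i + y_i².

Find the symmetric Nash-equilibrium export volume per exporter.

A representative exporter's profit is π_i = y_i(246.5 − Y) − 65y_i − y_i², with Y = y_i + Σ_{j≠i} y_j.
First-order condition: 181.5 − 4y_i − Σ_{j≠i} y_j = 0.
In a symmetric equilibrium every exporter chooses the same y, so Σ_{j≠i} y_j = 2y. The condition becomes 181.5 − 6y = 0, giving y = 181.5/6 = 30.25.

30.25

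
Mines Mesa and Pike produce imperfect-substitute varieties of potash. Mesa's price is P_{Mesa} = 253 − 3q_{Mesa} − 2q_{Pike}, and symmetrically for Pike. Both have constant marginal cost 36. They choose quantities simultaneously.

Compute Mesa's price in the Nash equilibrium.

117.375

Mine Mesa's profit: π = q_{Mesa}(253 − 3q_{Mesa} − 2q_{Pike}) − 36q_{Mesa}.
∂π/∂q_{Mesa} = 217 − 6q_{Mesa} − 2q_{Pike} = 0 ⇒ q_{Mesa} = 217/6 − (1/3)q_{Pike}.
By symmetry q_{Pike} = q_{Mesa}; substituting into the reaction function, (4/3)q_{Mesa} = 217/6 and q_{Mesa} = 27.125.
P_{Mesa} = 253 − 3·27.125 − 2·27.125 = 117.375.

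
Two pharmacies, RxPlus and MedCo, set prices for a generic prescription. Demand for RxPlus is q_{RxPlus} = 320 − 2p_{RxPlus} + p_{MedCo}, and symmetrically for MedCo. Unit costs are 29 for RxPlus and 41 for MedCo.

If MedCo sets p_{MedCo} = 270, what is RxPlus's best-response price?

162

RxPlus's profit: π = (p_{RxPlus} − 29)(320 − 2p_{RxPlus} + p_{MedCo}).
∂π/∂p_{RxPlus} = 378 − 4p_{RxPlus} + p_{MedCo} = 0 ⇒ p_{RxPlus} = 94.5 + 0.25p_{MedCo}.
At p_{MedCo} = 270: p_{RxPlus} = 94.5 + 0.25·270 = 162.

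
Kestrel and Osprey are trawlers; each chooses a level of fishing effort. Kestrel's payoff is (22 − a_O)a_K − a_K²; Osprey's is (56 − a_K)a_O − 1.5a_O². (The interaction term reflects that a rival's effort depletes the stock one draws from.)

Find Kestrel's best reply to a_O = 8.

Expanding Kestrel's payoff: 22a_K − a_Oa_K − a_K².
∂π/∂a_K = 22 − a_O − 2a_K = 0, so a_K = 11 − 0.5a_O.
At a_O = 8: a_K = 11 − 0.5·8 = 7.

7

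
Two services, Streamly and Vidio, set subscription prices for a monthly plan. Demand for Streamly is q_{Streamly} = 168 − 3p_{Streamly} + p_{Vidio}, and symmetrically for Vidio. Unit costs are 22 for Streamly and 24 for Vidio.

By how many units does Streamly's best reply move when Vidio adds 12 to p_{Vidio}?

2

Streamly's profit: π = (p_{Streamly} − 22)(168 − 3p_{Streamly} + p_{Vidio}).
∂π/∂p_{Streamly} = 234 − 6p_{Streamly} + p_{Vidio} = 0 ⇒ p_{Streamly} = 39 + (1/6)p_{Vidio}.
The reaction-function slope is 1/6, so a 12-unit rise in p_{Vidio} moves p_{Streamly} by 1/6 × 12 = 2. Streamly's best response rises — the actions are strategic complements.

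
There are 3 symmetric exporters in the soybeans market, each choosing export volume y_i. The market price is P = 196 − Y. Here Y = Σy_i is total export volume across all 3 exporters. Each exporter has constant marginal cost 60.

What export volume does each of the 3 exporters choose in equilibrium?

34

A representative exporter's profit is π_i = y_i(196 − Y) − 60y_i, with Y = y_i + Σ_{j≠i} y_j.
First-order condition: 136 − 2y_i − Σ_{j≠i} y_j = 0.
In a symmetric equilibrium every exporter chooses the same y, so Σ_{j≠i} y_j = 2y. The condition becomes 136 − 4y = 0, giving y = 136/4 = 34.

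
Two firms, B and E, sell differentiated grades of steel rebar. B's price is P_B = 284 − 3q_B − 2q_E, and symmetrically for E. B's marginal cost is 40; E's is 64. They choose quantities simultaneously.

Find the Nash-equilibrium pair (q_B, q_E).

Firm B's profit: π = q_B(284 − 3q_B − 2q_E) − 40q_B.
∂π/∂q_B = 244 − 6q_B − 2q_E = 0 ⇒ q_B = 122/3 − (1/3)q_E.
Similarly q_E = 110/3 − (1/3)q_B.
Plugging q_E into B's best response: q_B = 122/3 − (1/3)(110/3 − (1/3)q_B) ⇒ (8/9)q_B = 256/9, so q_B = 32.
Then q_E = 110/3 − (1/3)·32 = 26.

32, 26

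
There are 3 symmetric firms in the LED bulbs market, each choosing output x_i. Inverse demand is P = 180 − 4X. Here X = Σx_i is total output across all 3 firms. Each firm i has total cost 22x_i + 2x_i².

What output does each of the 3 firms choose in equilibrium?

7.9

A representative firm's profit is π_i = x_i(180 − 4X) − 22x_i − 2x_i², with X = x_i + Σ_{j≠i} x_j.
First-order condition: 158 − 12x_i − 4Σ_{j≠i} x_j = 0.
Imposing symmetry (x_j = x for all j) turns Σ_{j≠i} x_j into 2x, so 158 = 20x and x = 7.9.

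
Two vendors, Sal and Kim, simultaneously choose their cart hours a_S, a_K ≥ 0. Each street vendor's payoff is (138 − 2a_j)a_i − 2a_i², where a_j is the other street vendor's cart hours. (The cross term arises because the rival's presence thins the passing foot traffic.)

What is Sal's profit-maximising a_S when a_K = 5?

32

Sal's payoff is (138 − 2a_K)a_S − 2a_S².
∂π/∂a_S = 138 − 2a_K − 4a_S = 0, so a_S = 34.5 − 0.5a_K.
At a_K = 5: a_S = 34.5 − 0.5·5 = 32.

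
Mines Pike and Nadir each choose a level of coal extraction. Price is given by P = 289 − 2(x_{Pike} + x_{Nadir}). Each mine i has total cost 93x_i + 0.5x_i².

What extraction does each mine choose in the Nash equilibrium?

Mine Pike's profit: π = x_{Pike}(289 − 2(x_{Pike} + x_{Nadir})) − 93x_{Pike} − 0.5x_{Pike}².
∂π/∂x_{Pike} = 196 − 5x_{Pike} − 2x_{Nadir} = 0, so x_{Pike} = 39.2 − 0.4x_{Nadir}.
Setting x_{Pike} = x_{Nadir} in the reaction function: x_{Pike} = 39.2 − 0.4x_{Pike}, so x_{Pike} = 39.2 / 1.4 = 28.

28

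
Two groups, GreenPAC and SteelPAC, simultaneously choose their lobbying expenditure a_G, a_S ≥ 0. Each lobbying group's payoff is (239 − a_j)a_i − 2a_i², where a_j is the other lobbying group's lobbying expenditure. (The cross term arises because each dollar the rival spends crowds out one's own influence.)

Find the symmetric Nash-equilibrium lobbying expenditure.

GreenPAC's payoff is (239 − a_S)a_G − 2a_G².
∂π/∂a_G = 239 − a_S − 4a_G = 0, so a_G = 59.75 − 0.25a_S.
The game is symmetric, so in equilibrium a_S = a_G: the reaction function gives 1.25a_G = 59.75, hence a_G = 47.8.

47.8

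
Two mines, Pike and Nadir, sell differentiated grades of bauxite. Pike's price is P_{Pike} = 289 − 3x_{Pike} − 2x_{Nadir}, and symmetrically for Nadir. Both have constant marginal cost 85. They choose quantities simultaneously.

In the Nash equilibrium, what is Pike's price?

161.5

Mine Pike's profit: π = x_{Pike}(289 − 3x_{Pike} − 2x_{Nadir}) − 85x_{Pike}.
∂π/∂x_{Pike} = 204 − 6x_{Pike} − 2x_{Nadir} = 0 ⇒ x_{Pike} = 34 − (1/3)x_{Nadir}.
Setting x_{Pike} = x_{Nadir} in the reaction function: x_{Pike} = 34 − (1/3)x_{Pike}, so x_{Pike} = 34 / (4/3) = 25.5.
P_{Pike} = 289 − 3·25.5 − 2·25.5 = 161.5.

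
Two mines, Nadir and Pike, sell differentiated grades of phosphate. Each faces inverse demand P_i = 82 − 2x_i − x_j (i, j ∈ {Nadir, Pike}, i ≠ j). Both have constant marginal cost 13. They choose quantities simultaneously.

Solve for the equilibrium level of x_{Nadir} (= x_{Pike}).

13.8

Mine Nadir's profit: π = x_{Nadir}(82 − 2x_{Nadir} − x_{Pike}) − 13x_{Nadir}.
∂π/∂x_{Nadir} = 69 − 4x_{Nadir} − x_{Pike} = 0 ⇒ x_{Nadir} = 17.25 − 0.25x_{Pike}.
The game is symmetric, so in equilibrium x_{Pike} = x_{Nadir}: the reaction function gives 1.25x_{Nadir} = 17.25, hence x_{Nadir} = 13.8.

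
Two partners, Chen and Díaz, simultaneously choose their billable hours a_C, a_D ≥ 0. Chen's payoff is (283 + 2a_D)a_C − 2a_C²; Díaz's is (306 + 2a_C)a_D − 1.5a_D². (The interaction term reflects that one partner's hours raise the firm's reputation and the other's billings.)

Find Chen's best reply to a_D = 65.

Expanding Chen's payoff: 283a_C + 2a_Da_C − 2a_C².
∂π/∂a_C = 283 + 2a_D − 4a_C = 0, so a_C = 70.75 + 0.5a_D.
At a_D = 65: a_C = 70.75 + 0.5·65 = 103.25.

103.25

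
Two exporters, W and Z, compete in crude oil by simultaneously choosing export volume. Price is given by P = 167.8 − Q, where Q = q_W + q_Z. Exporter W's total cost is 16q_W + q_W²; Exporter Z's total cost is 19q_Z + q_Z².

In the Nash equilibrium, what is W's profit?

Exporter W's profit: π = q_W(167.8 − (q_W + q_Z)) − 16q_W − q_W².
∂π/∂q_W = 151.8 − 4q_W − q_Z = 0, so q_W = 37.95 − 0.25q_Z.
By the same steps for Z: q_Z = 37.2 − 0.25q_W.
Substituting the second reaction function into the first: q_W = 37.95 − 0.25(37.2 − 0.25q_W), which gives 0.9375q_W = 28.65 ⇒ q_W = 30.56.
Then q_Z = 37.2 − 0.25·30.56 = 29.56.
Price P = 167.8 − 60.12 = 107.68.
W's profit: (107.68 − 16)·30.56 − (30.56)² = 1867.8272.

1867.8272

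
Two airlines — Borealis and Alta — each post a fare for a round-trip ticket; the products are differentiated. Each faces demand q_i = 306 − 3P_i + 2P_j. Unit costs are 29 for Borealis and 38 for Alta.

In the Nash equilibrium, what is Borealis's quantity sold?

Borealis's profit: π = (P_{Borealis} − 29)(306 − 3P_{Borealis} + 2P_{Alta}).
∂π/∂P_{Borealis} = 393 − 6P_{Borealis} + 2P_{Alta} = 0 ⇒ P_{Borealis} = 65.5 + (1/3)P_{Alta}.
Similarly P_{Alta} = 70 + (1/3)P_{Borealis}.
Solving the two reaction functions simultaneously: (1 − (1/3)(1/3))P_{Borealis} = 65.5 + (1/3)·70, so (8/9)P_{Borealis} = 533/6 and P_{Borealis} = 99.9375.
Then P_{Alta} = 70 + (1/3)·99.9375 = 103.3125.
q_{Borealis} = 306 − 3·99.9375 + 2·103.3125 = 212.8125.

212.8125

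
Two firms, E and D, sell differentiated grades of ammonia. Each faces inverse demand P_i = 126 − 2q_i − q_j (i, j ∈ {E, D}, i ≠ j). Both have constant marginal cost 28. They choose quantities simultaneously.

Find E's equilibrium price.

Firm E's profit: π = q_E(126 − 2q_E − q_D) − 28q_E.
∂π/∂q_E = 98 − 4q_E − q_D = 0 ⇒ q_E = 24.5 − 0.25q_D.
The game is symmetric, so in equilibrium q_D = q_E: the reaction function gives 1.25q_E = 24.5, hence q_E = 19.6.
P_E = 126 − 2·19.6 − 19.6 = 67.2.

67.2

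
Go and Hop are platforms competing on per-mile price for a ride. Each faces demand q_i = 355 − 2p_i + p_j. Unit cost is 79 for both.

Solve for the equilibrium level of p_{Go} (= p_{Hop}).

Go's profit: π = (p_{Go} − 79)(355 − 2p_{Go} + p_{Hop}).
∂π/∂p_{Go} = 513 − 4p_{Go} + p_{Hop} = 0 ⇒ p_{Go} = 128.25 + 0.25p_{Hop}.
By symmetry p_{Hop} = p_{Go}; substituting into the reaction function, 0.75p_{Go} = 128.25 and p_{Go} = 171.

171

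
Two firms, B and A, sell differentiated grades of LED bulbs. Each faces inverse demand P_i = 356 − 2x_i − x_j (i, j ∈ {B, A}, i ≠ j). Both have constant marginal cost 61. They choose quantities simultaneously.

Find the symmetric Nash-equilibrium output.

59

Firm B's profit: π = x_B(356 − 2x_B − x_A) − 61x_B.
∂π/∂x_B = 295 − 4x_B − x_A = 0 ⇒ x_B = 73.75 − 0.25x_A.
Setting x_B = x_A in the reaction function: x_B = 73.75 − 0.25x_B, so x_B = 73.75 / 1.25 = 59.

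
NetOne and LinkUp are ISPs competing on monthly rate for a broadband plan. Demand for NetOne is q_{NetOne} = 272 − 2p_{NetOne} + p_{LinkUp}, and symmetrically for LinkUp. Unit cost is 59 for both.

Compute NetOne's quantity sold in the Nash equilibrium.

NetOne's profit: π = (p_{NetOne} − 59)(272 − 2p_{NetOne} + p_{LinkUp}).
∂π/∂p_{NetOne} = 390 − 4p_{NetOne} + p_{LinkUp} = 0 ⇒ p_{NetOne} = 97.5 + 0.25p_{LinkUp}.
The game is symmetric, so in equilibrium p_{LinkUp} = p_{NetOne}: the reaction function gives 0.75p_{NetOne} = 97.5, hence p_{NetOne} = 130.
q_{NetOne} = 272 − 2·130 + 130 = 142.

142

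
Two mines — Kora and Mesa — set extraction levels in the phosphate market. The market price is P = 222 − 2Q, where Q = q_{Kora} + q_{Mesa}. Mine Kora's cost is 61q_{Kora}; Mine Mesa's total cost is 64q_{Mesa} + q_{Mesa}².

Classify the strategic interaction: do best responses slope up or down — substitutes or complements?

strategic substitutes

Mine Kora's profit: π = q_{Kora}(222 − 2(q_{Kora} + q_{Mesa})) − 61q_{Kora}.
∂π/∂q_{Kora} = 161 − 4q_{Kora} − 2q_{Mesa} = 0, so q_{Kora} = 40.25 − 0.5q_{Mesa}.
The best-response slope dq_{Kora}/dq_{Mesa} = −0.5 < 0: the reaction function is downward-sloping, so the choices are strategic substitutes.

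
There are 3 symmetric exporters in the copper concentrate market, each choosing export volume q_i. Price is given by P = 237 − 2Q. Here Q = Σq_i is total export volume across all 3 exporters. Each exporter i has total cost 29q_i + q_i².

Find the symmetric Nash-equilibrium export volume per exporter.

20.8

A representative exporter's profit is π_i = q_i(237 − 2Q) − 29q_i − q_i², with Q = q_i + Σ_{j≠i} q_j.
First-order condition: 208 − 6q_i − 2Σ_{j≠i} q_j = 0.
In a symmetric equilibrium every exporter chooses the same q, so Σ_{j≠i} q_j = 2q. The condition becomes 208 − 10q = 0, giving q = 208/10 = 20.8.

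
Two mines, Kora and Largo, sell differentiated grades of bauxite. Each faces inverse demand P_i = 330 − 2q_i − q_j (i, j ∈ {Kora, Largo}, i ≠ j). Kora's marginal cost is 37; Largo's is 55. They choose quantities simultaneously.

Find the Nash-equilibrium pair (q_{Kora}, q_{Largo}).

Mine Kora's profit: π = q_{Kora}(330 − 2q_{Kora} − q_{Largo}) − 37q_{Kora}.
∂π/∂q_{Kora} = 293 − 4q_{Kora} − q_{Largo} = 0 ⇒ q_{Kora} = 73.25 − 0.25q_{Largo}.
Similarly q_{Largo} = 68.75 − 0.25q_{Kora}.
Plugging q_{Largo} into Kora's best response: q_{Kora} = 73.25 − 0.25(68.75 − 0.25q_{Kora}) ⇒ 0.9375q_{Kora} = 56.0625, so q_{Kora} = 59.8.
Then q_{Largo} = 68.75 − 0.25·59.8 = 53.8.

59.8, 53.8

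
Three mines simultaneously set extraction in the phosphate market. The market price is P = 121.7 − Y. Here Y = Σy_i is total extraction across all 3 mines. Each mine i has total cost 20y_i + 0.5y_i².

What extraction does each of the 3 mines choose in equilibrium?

20.34

A representative mine's profit is π_i = y_i(121.7 − Y) − 20y_i − 0.5y_i², with Y = y_i + Σ_{j≠i} y_j.
First-order condition: 101.7 − 3y_i − Σ_{j≠i} y_j = 0.
Imposing symmetry (y_j = y for all j) turns Σ_{j≠i} y_j into 2y, so 101.7 = 5y and y = 20.34.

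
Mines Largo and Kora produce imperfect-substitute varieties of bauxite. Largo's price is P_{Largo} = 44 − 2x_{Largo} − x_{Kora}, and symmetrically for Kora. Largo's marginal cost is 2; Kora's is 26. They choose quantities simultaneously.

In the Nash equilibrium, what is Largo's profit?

Mine Largo's profit: π = x_{Largo}(44 − 2x_{Largo} − x_{Kora}) − 2x_{Largo}.
∂π/∂x_{Largo} = 42 − 4x_{Largo} − x_{Kora} = 0 ⇒ x_{Largo} = 10.5 − 0.25x_{Kora}.
Similarly x_{Kora} = 4.5 − 0.25x_{Largo}.
Solving the two reaction functions simultaneously: (1 − (−0.25)(−0.25))x_{Largo} = 10.5 − 0.25·4.5, so 0.9375x_{Largo} = 9.375 and x_{Largo} = 10.
Then x_{Kora} = 4.5 − 0.25·10 = 2.
P_{Largo} = 44 − 2·10 − 2 = 22.
Profit = (22 − 2)·10 = 200.

200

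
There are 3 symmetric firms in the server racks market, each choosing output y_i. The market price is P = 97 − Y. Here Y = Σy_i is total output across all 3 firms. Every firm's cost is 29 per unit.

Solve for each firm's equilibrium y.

17

A representative firm's profit is π_i = y_i(97 − Y) − 29y_i, with Y = y_i + Σ_{j≠i} y_j.
First-order condition: 68 − 2y_i − Σ_{j≠i} y_j = 0.
In a symmetric equilibrium every firm chooses the same y, so Σ_{j≠i} y_j = 2y. The condition becomes 68 − 4y = 0, giving y = 68/4 = 17.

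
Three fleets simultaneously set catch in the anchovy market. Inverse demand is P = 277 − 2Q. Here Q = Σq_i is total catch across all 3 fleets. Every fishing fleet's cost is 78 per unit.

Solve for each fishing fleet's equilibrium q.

24.875

A representative fishing fleet's profit is π_i = q_i(277 − 2Q) − 78q_i, with Q = q_i + Σ_{j≠i} q_j.
First-order condition: 199 − 4q_i − 2Σ_{j≠i} q_j = 0.
In a symmetric equilibrium every fishing fleet chooses the same q, so Σ_{j≠i} q_j = 2q. The condition becomes 199 − 8q = 0, giving q = 199/8 = 24.875.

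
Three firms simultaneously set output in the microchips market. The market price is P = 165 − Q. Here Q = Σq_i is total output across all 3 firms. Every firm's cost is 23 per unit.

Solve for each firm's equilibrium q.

A representative firm's profit is π_i = q_i(165 − Q) − 23q_i, with Q = q_i + Σ_{j≠i} q_j.
First-order condition: 142 − 2q_i − Σ_{j≠i} q_j = 0.
In a symmetric equilibrium every firm chooses the same q, so Σ_{j≠i} q_j = 2q. The condition becomes 142 − 4q = 0, giving q = 142/4 = 35.5.

35.5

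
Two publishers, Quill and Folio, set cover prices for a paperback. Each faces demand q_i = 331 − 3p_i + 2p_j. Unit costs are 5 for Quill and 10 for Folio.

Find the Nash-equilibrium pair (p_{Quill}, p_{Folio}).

Quill's profit: π = (p_{Quill} − 5)(331 − 3p_{Quill} + 2p_{Folio}).
∂π/∂p_{Quill} = 346 − 6p_{Quill} + 2p_{Folio} = 0 ⇒ p_{Quill} = 173/3 + (1/3)p_{Folio}.
Similarly p_{Folio} = 361/6 + (1/3)p_{Quill}.
Substituting the second reaction function into the first: p_{Quill} = 173/3 + (1/3)(361/6 + (1/3)p_{Quill}), which gives (8/9)p_{Quill} = 1399/18 ⇒ p_{Quill} = 87.4375.
Then p_{Folio} = 361/6 + (1/3)·87.4375 = 89.3125.

87.4375, 89.3125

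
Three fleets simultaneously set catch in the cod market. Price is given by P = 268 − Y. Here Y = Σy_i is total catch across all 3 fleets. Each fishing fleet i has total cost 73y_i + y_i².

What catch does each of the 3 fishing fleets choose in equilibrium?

32.5

A representative fishing fleet's profit is π_i = y_i(268 − Y) − 73y_i − y_i², with Y = y_i + Σ_{j≠i} y_j.
First-order condition: 195 − 4y_i − Σ_{j≠i} y_j = 0.
Imposing symmetry (y_j = y for all j) turns Σ_{j≠i} y_j into 2y, so 195 = 6y and y = 32.5.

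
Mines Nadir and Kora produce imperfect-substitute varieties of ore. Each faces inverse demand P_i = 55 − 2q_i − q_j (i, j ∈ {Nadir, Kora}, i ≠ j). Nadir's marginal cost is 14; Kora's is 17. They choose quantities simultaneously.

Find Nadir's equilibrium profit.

141.12

Mine Nadir's profit: π = q_{Nadir}(55 − 2q_{Nadir} − q_{Kora}) − 14q_{Nadir}.
∂π/∂q_{Nadir} = 41 − 4q_{Nadir} − q_{Kora} = 0 ⇒ q_{Nadir} = 10.25 − 0.25q_{Kora}.
Similarly q_{Kora} = 9.5 − 0.25q_{Nadir}.
Solving the two reaction functions simultaneously: (1 − (−0.25)(−0.25))q_{Nadir} = 10.25 − 0.25·9.5, so 0.9375q_{Nadir} = 7.875 and q_{Nadir} = 8.4.
Then q_{Kora} = 9.5 − 0.25·8.4 = 7.4.
P_{Nadir} = 55 − 2·8.4 − 7.4 = 30.8.
Profit = (30.8 − 14)·8.4 = 141.12.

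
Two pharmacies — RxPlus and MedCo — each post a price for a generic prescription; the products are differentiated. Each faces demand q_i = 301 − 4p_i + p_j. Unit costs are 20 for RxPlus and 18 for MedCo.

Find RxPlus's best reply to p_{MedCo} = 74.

RxPlus's profit: π = (p_{RxPlus} − 20)(301 − 4p_{RxPlus} + p_{MedCo}).
∂π/∂p_{RxPlus} = 381 − 8p_{RxPlus} + p_{MedCo} = 0 ⇒ p_{RxPlus} = 47.625 + 0.125p_{MedCo}.
At p_{MedCo} = 74: p_{RxPlus} = 47.625 + 0.125·74 = 56.875.

56.875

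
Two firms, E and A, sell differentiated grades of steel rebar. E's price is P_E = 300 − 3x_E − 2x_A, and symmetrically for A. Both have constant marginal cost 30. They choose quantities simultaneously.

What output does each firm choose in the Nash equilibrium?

Firm E's profit: π = x_E(300 − 3x_E − 2x_A) − 30x_E.
∂π/∂x_E = 270 − 6x_E − 2x_A = 0 ⇒ x_E = 45 − (1/3)x_A.
By symmetry x_A = x_E; substituting into the reaction function, (4/3)x_E = 45 and x_E = 33.75.

33.75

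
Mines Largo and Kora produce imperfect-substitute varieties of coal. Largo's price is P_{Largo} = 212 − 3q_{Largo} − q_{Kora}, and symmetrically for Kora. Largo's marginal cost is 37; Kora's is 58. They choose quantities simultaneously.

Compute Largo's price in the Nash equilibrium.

Mine Largo's profit: π = q_{Largo}(212 − 3q_{Largo} − q_{Kora}) − 37q_{Largo}.
∂π/∂q_{Largo} = 175 − 6q_{Largo} − q_{Kora} = 0 ⇒ q_{Largo} = 175/6 − (1/6)q_{Kora}.
Similarly q_{Kora} = 77/3 − (1/6)q_{Largo}.
Substituting the second reaction function into the first: q_{Largo} = 175/6 − (1/6)(77/3 − (1/6)q_{Largo}), which gives (35/36)q_{Largo} = 224/9 ⇒ q_{Largo} = 25.6.
Then q_{Kora} = 77/3 − (1/6)·25.6 = 21.4.
P_{Largo} = 212 − 3·25.6 − 21.4 = 113.8.

113.8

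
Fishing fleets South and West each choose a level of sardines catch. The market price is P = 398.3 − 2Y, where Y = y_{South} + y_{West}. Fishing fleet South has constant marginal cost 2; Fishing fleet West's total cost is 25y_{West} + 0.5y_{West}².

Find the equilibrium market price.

Fishing fleet South's profit: π = y_{South}(398.3 − 2(y_{South} + y_{West})) − 2y_{South}.
∂π/∂y_{South} = 396.3 − 4y_{South} − 2y_{West} = 0, so y_{South} = 99.075 − 0.5y_{West}.
For West: ∂π/∂y_{West} = 373.3 − 5y_{West} − 2y_{South} = 0 ⇒ y_{West} = 74.66 − 0.4y_{South}.
Substituting the second reaction function into the first: y_{South} = 99.075 − 0.5(74.66 − 0.4y_{South}), which gives 0.8y_{South} = 61.745 ⇒ y_{South} = 12349/160.
Then y_{West} = 74.66 − 0.4·(12349/160) = 43.7875.
Equilibrium price: P = 398.3 − 2·(3871/32) = 156.3625.

156.3625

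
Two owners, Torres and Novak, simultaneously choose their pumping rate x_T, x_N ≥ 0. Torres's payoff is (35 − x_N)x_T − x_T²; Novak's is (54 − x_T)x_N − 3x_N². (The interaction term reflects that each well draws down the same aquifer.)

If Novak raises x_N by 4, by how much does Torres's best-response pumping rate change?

Expanding Torres's payoff: 35x_T − x_Nx_T − x_T².
∂π/∂x_T = 35 − x_N − 2x_T = 0, so x_T = 17.5 − 0.5x_N.
The reaction-function slope is −0.5, so a 4-unit rise in x_N moves x_T by −0.5 × 4 = −2. Torres's best response falls — the actions are strategic substitutes.

-2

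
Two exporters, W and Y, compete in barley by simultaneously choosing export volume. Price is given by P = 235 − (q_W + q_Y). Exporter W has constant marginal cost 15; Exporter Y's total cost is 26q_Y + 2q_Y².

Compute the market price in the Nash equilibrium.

Exporter W's profit: π = q_W(235 − (q_W + q_Y)) − 15q_W.
∂π/∂q_W = 220 − 2q_W − q_Y = 0, so q_W = 110 − 0.5q_Y.
For Y: ∂π/∂q_Y = 209 − 6q_Y − q_W = 0 ⇒ q_Y = 209/6 − (1/6)q_W.
Substituting the second reaction function into the first: q_W = 110 − 0.5(209/6 − (1/6)q_W), which gives (11/12)q_W = 1111/12 ⇒ q_W = 101.
Then q_Y = 209/6 − (1/6)·101 = 18.
Equilibrium price: P = 235 − 119 = 116.

116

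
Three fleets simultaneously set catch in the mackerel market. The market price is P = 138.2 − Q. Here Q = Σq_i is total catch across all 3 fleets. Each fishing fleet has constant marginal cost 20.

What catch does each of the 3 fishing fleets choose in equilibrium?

29.55

A representative fishing fleet's profit is π_i = q_i(138.2 − Q) − 20q_i, with Q = q_i + Σ_{j≠i} q_j.
First-order condition: 118.2 − 2q_i − Σ_{j≠i} q_j = 0.
Imposing symmetry (q_j = q for all j) turns Σ_{j≠i} q_j into 2q, so 118.2 = 4q and q = 29.55.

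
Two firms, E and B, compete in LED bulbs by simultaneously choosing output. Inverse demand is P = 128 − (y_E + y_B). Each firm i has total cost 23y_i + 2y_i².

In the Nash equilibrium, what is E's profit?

675

Firm E's profit: π = y_E(128 − (y_E + y_B)) − 23y_E − 2y_E².
∂π/∂y_E = 105 − 6y_E − y_B = 0, so y_E = 17.5 − (1/6)y_B.
By symmetry y_B = y_E; substituting into the reaction function, (7/6)y_E = 17.5 and y_E = 15.
Price P = 128 − 30 = 98.
E's profit: (98 − 23)·15 − 2(15)² = 675.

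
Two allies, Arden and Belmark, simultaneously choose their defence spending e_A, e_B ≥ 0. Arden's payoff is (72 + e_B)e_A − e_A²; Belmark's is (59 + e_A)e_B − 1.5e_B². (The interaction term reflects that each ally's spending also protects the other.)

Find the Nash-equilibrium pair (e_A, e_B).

Expanding Arden's payoff: 72e_A + e_Be_A − e_A².
∂π/∂e_A = 72 + e_B − 2e_A = 0, so e_A = 36 + 0.5e_B.
Likewise for Belmark: e_B = 59/3 + (1/3)e_A.
Substituting the second reaction function into the first: e_A = 36 + 0.5(59/3 + (1/3)e_A), which gives (5/6)e_A = 275/6 ⇒ e_A = 55.
Then e_B = 59/3 + (1/3)·55 = 38.

55, 38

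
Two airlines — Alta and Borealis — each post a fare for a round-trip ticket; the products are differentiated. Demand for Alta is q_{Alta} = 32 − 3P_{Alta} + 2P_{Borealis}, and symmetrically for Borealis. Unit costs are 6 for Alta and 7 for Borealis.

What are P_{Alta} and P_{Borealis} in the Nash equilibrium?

12.6875, 13.0625

Alta's profit: π = (P_{Alta} − 6)(32 − 3P_{Alta} + 2P_{Borealis}).
∂π/∂P_{Alta} = 50 − 6P_{Alta} + 2P_{Borealis} = 0 ⇒ P_{Alta} = 25/3 + (1/3)P_{Borealis}.
Similarly P_{Borealis} = 53/6 + (1/3)P_{Alta}.
Plugging P_{Borealis} into Alta's best response: P_{Alta} = 25/3 + (1/3)(53/6 + (1/3)P_{Alta}) ⇒ (8/9)P_{Alta} = 203/18, so P_{Alta} = 12.6875.
Then P_{Borealis} = 53/6 + (1/3)·12.6875 = 13.0625.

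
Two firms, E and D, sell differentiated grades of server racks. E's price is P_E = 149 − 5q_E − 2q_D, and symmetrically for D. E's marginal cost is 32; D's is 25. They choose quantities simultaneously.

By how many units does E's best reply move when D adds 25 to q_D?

Firm E's profit: π = q_E(149 − 5q_E − 2q_D) − 32q_E.
∂π/∂q_E = 117 − 10q_E − 2q_D = 0 ⇒ q_E = 11.7 − 0.2q_D.
The reaction-function slope is −0.2, so a 25-unit rise in q_D moves q_E by −0.2 × 25 = −5. E's best response falls — the actions are strategic substitutes.

-5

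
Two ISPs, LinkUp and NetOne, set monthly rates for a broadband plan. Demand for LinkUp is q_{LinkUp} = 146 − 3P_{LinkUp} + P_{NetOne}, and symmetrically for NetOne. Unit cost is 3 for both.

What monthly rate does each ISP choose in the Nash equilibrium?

31

LinkUp's profit: π = (P_{LinkUp} − 3)(146 − 3P_{LinkUp} + P_{NetOne}).
∂π/∂P_{LinkUp} = 155 − 6P_{LinkUp} + P_{NetOne} = 0 ⇒ P_{LinkUp} = 155/6 + (1/6)P_{NetOne}.
By symmetry P_{NetOne} = P_{LinkUp}; substituting into the reaction function, (5/6)P_{LinkUp} = 155/6 and P_{LinkUp} = 31.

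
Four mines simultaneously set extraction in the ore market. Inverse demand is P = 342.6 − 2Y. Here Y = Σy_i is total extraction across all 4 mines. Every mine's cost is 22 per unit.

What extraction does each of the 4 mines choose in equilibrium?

A representative mine's profit is π_i = y_i(342.6 − 2Y) − 22y_i, with Y = y_i + Σ_{j≠i} y_j.
First-order condition: 320.6 − 4y_i − 2Σ_{j≠i} y_j = 0.
Imposing symmetry (y_j = y for all j) turns Σ_{j≠i} y_j into 3y, so 320.6 = 10y and y = 32.06.

32.06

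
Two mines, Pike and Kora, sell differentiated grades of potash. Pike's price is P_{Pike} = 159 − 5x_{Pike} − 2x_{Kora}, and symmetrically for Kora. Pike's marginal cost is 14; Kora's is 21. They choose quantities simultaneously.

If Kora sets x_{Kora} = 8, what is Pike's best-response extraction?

Mine Pike's profit: π = x_{Pike}(159 − 5x_{Pike} − 2x_{Kora}) − 14x_{Pike}.
∂π/∂x_{Pike} = 145 − 10x_{Pike} − 2x_{Kora} = 0 ⇒ x_{Pike} = 14.5 − 0.2x_{Kora}.
At x_{Kora} = 8: x_{Pike} = 14.5 − 0.2·8 = 12.9.

12.9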